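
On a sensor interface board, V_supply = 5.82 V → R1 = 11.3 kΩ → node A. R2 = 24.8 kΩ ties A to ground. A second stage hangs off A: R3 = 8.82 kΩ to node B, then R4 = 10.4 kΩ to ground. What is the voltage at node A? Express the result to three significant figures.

V_A ≈ 2.85 V

Looking into the second stage from A: R3 + R4 = 19.22 kΩ appears in parallel with R2.
R2 ‖ (R3+R4) = 10.83 kΩ.
So V_A = 5.82 × 0.4893 = 2.848 V.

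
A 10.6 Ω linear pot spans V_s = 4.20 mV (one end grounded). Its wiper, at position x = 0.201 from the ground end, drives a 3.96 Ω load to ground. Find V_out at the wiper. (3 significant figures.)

V_out ≈ 0.590 mV

The pot divides into 8.469 Ω above the wiper and 2.131 Ω below.
(x·R_p) ‖ R_L = 1.385 Ω.
Then V_out = V_s · 1.385/(8.469 + 1.385) = 0.5904 mV.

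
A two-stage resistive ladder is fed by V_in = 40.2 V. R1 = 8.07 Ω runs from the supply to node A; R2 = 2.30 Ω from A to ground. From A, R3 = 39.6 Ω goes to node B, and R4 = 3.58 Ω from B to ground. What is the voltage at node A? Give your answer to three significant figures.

V_A ≈ 8.56 V

The second stage (R3 + R4 = 43.18 Ω) loads node A in parallel with R2.
R2 ‖ (R3+R4) = 2.184 Ω.
First divider: V_A = V_in · 2.184/(8.07 + 2.184) = 8.561 V.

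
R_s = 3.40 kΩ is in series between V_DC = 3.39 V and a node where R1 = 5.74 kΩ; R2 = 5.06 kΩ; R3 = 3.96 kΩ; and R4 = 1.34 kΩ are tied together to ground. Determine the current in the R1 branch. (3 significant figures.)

Equivalent of the parallel group: R_p = 0.7296 kΩ.
Node voltage V_A = V_DC · R_p/(R_s + R_p) = 3.39 × 0.1767 = 0.5989 V.
Branch current I = V_A/R1 = 0.5989/5.74 = 0.1043 mA.

I ≈ 0.104 mA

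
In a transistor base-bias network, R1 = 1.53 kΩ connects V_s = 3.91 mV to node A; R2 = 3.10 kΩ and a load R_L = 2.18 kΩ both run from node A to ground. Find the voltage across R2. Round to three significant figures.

V_out ≈ 1.78 mV

R2 ‖ R_L = (3.10 × 2.18)/(3.10 + 2.18) = 1.280 kΩ.
Voltage divider with the loaded lower leg: V_out = 3.91 × 1.280/(1.53 + 1.280) = 3.91 × 0.4555 = 1.781 mV.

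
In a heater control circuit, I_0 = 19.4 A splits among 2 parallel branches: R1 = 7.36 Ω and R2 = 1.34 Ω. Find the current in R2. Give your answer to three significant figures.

With just two branches, the current splits inversely with resistance.
So I = 19.4 × 7.36/8.700 = 16.41 A.

I ≈ 16.4 A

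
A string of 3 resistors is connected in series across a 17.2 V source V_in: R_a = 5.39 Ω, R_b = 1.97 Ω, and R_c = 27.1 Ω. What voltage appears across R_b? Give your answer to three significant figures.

ΣR = 5.39 + 1.97 + 27.1 = 34.46 Ω.
Voltage divider: V = V_in · (1.970 / 34.46) = 17.2 × 0.05717 = 0.9833 V.

V ≈ 0.983 V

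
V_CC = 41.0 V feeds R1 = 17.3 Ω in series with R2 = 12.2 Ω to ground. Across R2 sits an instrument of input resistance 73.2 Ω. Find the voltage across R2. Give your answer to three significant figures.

V_out ≈ 15.4 V

R2 ‖ R_L = (12.2 × 73.2)/(12.2 + 73.2) = 10.46 Ω.
Now apply the divider: V_out = 41.0 × 0.3767 = 15.45 V.
(Unloaded it would be 17.0 V; the load pulls it down.)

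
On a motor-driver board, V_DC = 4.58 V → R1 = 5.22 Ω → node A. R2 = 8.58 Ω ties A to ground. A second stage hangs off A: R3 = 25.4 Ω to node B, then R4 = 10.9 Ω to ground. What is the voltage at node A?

V_A ≈ 2.61 V

Node A sees R2 in parallel with the series input of stage 2, R3 + R4 = 36.30 Ω.
R2 ‖ (R3+R4) = 6.940 Ω.
First divider: V_A = V_DC · 6.940/(5.22 + 6.940) = 2.614 V.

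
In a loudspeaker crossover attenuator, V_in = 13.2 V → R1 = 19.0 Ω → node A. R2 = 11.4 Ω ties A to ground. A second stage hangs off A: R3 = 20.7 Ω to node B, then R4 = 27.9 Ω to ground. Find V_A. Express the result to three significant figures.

V_A ≈ 4.32 V

The second stage (R3 + R4 = 48.60 Ω) loads node A in parallel with R2.
Effective lower resistance at A: R2 ‖ 48.60 = 9.234 Ω.
First divider: V_A = V_in · 9.234/(19.0 + 9.234) = 4.317 V.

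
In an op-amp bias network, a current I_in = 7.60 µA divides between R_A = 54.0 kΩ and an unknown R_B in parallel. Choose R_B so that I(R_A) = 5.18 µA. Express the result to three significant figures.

The fraction through R_A equals R_B/(R_A+R_B).
With f = 0.6816, R_B = R_A · f/(1−f) = 54.0 × 2.140 = 115.6 kΩ.

R_B ≈ 116 kΩ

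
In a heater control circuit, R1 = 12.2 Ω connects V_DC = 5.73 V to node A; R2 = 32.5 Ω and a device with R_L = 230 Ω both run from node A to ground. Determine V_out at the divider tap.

R2 ‖ R_L = (32.5 × 230)/(32.5 + 230) = 28.48 Ω.
Voltage divider with the loaded lower leg: V_out = 5.73 × 28.48/(12.2 + 28.48) = 5.73 × 0.7001 = 4.011 V.

V_out ≈ 4.01 V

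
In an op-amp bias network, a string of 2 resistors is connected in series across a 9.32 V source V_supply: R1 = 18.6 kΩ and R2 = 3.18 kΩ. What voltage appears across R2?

V ≈ 1.36 V

Series total: ΣR = 18.6 + 3.18 = 21.78 kΩ.
V = V_supply · R/ΣR = 9.32 × 0.1460 = 1.361 V.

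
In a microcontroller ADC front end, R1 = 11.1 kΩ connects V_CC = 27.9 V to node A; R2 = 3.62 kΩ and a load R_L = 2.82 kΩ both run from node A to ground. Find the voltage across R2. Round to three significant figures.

V_out ≈ 3.49 V

First combine the lower leg with the load: R2 ‖ R_L = 1.585 kΩ.
Now apply the divider: V_out = 27.9 × 0.1250 = 3.486 V.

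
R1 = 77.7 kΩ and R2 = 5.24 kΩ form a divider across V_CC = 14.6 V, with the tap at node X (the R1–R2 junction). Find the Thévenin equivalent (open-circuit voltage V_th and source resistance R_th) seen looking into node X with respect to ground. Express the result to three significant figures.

With X open, the divider is unloaded: V_th = 14.6 × 5.24/82.94 = 0.9224 V.
Zeroing V_CC shorts the top of R1 to ground, so R_th = R1 ‖ R2 = 4.909 kΩ.

V_th ≈ 0.922 V, R_th ≈ 4.91 kΩ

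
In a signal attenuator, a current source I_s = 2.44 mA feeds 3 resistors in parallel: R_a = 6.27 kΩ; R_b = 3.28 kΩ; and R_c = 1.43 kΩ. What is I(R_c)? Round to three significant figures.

I ≈ 1.47 mA

Total conductance ΣG = 1/6.27 + 1/3.28 + 1/1.43 = 1.164 (units of 1/kΩ).
By the current-divider rule, I = I_s · G_k/ΣG = 2.44 × 0.6009 = 1.466 mA.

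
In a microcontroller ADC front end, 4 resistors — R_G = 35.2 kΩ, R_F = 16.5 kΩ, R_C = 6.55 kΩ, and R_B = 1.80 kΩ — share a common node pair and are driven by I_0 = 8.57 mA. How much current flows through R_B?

Conductances: ΣG = 1/35.2 + 1/16.5 + 1/6.55 + 1/1.80 = 0.7972 (1/kΩ).
By the current-divider rule, I = I_0 · G_k/ΣG = 8.57 × 0.6968 = 5.972 mA.

I ≈ 5.97 mA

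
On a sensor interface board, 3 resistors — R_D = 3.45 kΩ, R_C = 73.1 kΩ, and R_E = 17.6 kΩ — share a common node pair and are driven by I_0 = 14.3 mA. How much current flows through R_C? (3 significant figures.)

I ≈ 0.543 mA

Conductances: ΣG = 1/3.45 + 1/73.1 + 1/17.6 = 0.3604 (1/kΩ).
R_C takes the fraction G_k/ΣG = 0.01368/0.3604 = 0.03796, so I = 14.3 × 0.03796 = 0.5429 mA.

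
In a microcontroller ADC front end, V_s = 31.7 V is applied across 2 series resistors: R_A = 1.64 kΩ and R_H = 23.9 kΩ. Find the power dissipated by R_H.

P ≈ 36.8 mW

Series current I = V_s/ΣR = 31.7/25.54 = 1.241 mA.
P(R_H) = I²·R_H = (1.241)² × 23.9 = 36.82 mW.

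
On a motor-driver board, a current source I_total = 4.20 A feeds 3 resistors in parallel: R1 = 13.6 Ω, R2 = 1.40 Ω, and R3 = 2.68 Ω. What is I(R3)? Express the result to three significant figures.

Conductances: ΣG = 1/13.6 + 1/1.40 + 1/2.68 = 1.161 (1/Ω).
By the current-divider rule, I = I_total · G_k/ΣG = 4.20 × 0.3214 = 1.350 A.

I ≈ 1.35 A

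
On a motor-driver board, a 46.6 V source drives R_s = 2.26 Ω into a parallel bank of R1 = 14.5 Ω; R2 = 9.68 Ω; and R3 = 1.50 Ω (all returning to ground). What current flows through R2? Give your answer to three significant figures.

I ≈ 1.66 A

Parallel bank: R_p = 1/(1/14.5 + 1/9.68 + 1/1.50) = 1.192 Ω.
V_A by voltage divider: V_A = 46.6 × 1.192/(2.26 + 1.192) = 16.09 V.
I(R2) = V_A / R2 = 16.09/9.68 = 1.662 A.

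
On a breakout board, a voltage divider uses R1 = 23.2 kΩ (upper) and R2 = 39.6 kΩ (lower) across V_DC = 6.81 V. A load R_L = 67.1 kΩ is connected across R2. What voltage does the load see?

V_out ≈ 3.53 V

The load sits in parallel with R2, giving an effective lower resistance R2' = R2·R_L/(R2+R_L) = 24.90 kΩ.
Then V_out = V_DC · R2'/(R1 + R2') = 6.81 × 24.90/48.10 = 3.526 V.
(Unloaded it would be 4.29 V; the load pulls it down.)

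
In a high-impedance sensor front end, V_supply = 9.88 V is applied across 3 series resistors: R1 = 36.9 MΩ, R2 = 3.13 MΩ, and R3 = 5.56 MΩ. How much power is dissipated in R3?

P ≈ 0.261 µW

The common current is I = 9.88/45.59 = 0.2167 µA.
P = I²R = 0.04697 × 5.56 = 0.2611 µW.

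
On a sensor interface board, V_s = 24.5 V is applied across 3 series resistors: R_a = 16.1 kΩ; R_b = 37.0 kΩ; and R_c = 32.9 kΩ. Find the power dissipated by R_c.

Series current I = V_s/ΣR = 24.5/86.00 = 0.2849 mA.
P(R_c) = I²·R_c = (0.2849)² × 32.9 = 2.670 mW.

P ≈ 2.67 mW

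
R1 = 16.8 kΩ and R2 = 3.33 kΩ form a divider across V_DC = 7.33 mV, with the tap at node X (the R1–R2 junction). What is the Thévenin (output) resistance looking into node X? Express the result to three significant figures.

R_th ≈ 2.78 kΩ

Looking into X with the source shorted: R_th = R1·R2/(R1+R2) = 16.80 × 3.33/20.13 = 2.779 kΩ.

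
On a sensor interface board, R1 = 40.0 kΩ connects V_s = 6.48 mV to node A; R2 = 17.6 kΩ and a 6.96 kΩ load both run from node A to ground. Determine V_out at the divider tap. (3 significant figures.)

First combine the lower leg with the load: R2 ‖ R_L = 4.988 kΩ.
Voltage divider with the loaded lower leg: V_out = 6.48 × 4.988/(40.0 + 4.988) = 6.48 × 0.1109 = 0.7184 mV.
(Unloaded it would be 1.98 mV; the load pulls it down.)

V_out ≈ 0.718 mV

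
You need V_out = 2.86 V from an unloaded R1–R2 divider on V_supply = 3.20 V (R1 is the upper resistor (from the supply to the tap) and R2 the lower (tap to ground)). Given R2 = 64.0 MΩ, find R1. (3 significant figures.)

V_out/V_supply = R2/(R1+R2) = 0.8937.
R1 = R2·(1/k − 1) = 64.0 × 0.1189 = 7.608 MΩ.

R1 ≈ 7.61 MΩ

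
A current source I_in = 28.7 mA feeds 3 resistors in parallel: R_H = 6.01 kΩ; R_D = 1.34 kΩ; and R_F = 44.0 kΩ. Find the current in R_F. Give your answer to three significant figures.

ΣG = 1/6.01 + 1/1.34 + 1/44.0 = 0.9354.
Current divider: I(R_F) = I_in · G_k/ΣG = 28.7 × (0.02273/0.9354) = 28.7 × 0.02430 = 0.6973 mA.

I ≈ 0.697 mA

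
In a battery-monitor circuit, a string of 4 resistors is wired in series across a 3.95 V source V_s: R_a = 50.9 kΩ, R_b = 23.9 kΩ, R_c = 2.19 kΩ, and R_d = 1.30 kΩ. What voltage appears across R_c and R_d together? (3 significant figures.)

ΣR = 50.9 + 23.9 + 2.19 + 1.30 = 78.29 kΩ.
R_{R_c..R_d} = 2.19 + 1.30 = 3.490 kΩ.
By the voltage-divider rule, V = 3.95 × 3.490/78.29 = 0.1761 V.

V ≈ 0.176 V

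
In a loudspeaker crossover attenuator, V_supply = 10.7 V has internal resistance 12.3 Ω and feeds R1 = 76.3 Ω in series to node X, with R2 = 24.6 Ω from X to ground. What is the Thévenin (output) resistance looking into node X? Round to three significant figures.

R_th ≈ 19.3 Ω

R1' = 12.3 + 76.3 = 88.60 Ω (source resistance + R1).
With V_supply suppressed (replaced by a short), R_th = R1' ‖ R2 = (88.60 × 24.6)/(88.60 + 24.6) = 19.25 Ω.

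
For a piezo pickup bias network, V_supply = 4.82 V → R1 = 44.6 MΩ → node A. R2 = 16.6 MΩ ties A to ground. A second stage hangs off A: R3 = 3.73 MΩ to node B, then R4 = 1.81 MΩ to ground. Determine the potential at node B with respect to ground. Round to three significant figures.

Node A sees R2 in parallel with the series input of stage 2, R3 + R4 = 5.540 MΩ.
Effective lower resistance at A: R2 ‖ 5.540 = 4.154 MΩ.
V_A = 4.82 × 4.154/(44.6 + 4.154) = 0.4107 V.
Then the unloaded second divider: V_B = V_A × R4/(R3+R4) = 0.4107 × 0.3267 = 0.1342 V.

V_B ≈ 0.134 V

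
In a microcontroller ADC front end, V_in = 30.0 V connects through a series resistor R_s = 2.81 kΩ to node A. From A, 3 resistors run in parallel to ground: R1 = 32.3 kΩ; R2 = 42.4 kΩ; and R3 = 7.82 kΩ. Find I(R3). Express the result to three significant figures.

I ≈ 2.54 mA

Combine the parallel branches: R_p = (1/32.3 + 1/42.4 + 1/7.82)⁻¹ = 5.482 kΩ.
V_A by voltage divider: V_A = 30.0 × 5.482/(2.81 + 5.482) = 19.83 V.
I(R3) = V_A / R3 = 19.83/7.82 = 2.536 mA.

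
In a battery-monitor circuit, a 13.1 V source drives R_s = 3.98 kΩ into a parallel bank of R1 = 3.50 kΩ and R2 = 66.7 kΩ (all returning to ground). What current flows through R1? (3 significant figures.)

I ≈ 1.70 mA

Equivalent of the parallel group: R_p = 3.325 kΩ.
V_A = 13.1 × 3.325/7.305 = 5.963 V.
I(R1) = V_A / R1 = 5.963/3.50 = 1.704 mA.
(Equivalently: I_total = 1.793 mA, then current-divider fraction G_k/ΣG = 0.9501.)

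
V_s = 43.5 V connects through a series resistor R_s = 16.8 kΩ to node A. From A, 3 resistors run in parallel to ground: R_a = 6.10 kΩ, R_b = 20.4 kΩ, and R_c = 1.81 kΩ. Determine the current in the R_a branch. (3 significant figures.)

Parallel bank: R_p = 1/(1/6.10 + 1/20.4 + 1/1.81) = 1.306 kΩ.
V_A = 43.5 × 1.306/18.11 = 3.139 V.
I(R_a) = V_A / R_a = 3.139/6.10 = 0.5145 mA.
(Check via current divider: I_total = 2.402 mA; share G_k/ΣG = 0.2142 → same result.)

I ≈ 0.515 mA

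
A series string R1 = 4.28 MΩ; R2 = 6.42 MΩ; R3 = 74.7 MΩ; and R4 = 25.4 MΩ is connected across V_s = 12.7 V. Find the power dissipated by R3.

P ≈ 0.981 µW

Series current I = V_s/ΣR = 12.7/110.8 = 0.1146 µA.
V(R3) = I·R = 8.562 V; P = V·I = 8.562 × 0.1146 = 0.9814 µW.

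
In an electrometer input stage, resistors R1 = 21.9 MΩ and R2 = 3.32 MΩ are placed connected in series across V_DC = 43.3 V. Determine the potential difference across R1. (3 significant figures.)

V ≈ 37.6 V

Series total: ΣR = 21.9 + 3.32 = 25.22 MΩ.
V = V_DC · R/ΣR = 43.3 × 0.8684 = 37.60 V.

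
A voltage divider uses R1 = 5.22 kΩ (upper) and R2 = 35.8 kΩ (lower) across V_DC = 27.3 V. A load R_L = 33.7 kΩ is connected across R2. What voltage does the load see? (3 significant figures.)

V_out ≈ 21.0 V

R2 ‖ R_L = (35.8 × 33.7)/(35.8 + 33.7) = 17.36 kΩ.
Now apply the divider: V_out = 27.3 × 0.7688 = 20.99 V.
(Unloaded it would be 23.8 V; the load pulls it down.)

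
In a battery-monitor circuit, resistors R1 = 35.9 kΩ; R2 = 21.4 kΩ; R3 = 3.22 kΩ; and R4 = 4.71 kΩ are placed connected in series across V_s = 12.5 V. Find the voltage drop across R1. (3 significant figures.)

Total series resistance ΣR = 35.9 + 21.4 + 3.22 + 4.71 = 65.23 kΩ.
V = V_s · R/ΣR = 12.5 × 0.5504 = 6.880 V.

V ≈ 6.88 V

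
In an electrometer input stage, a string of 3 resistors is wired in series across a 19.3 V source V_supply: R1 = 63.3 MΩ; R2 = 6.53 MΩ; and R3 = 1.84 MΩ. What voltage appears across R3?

V ≈ 0.495 V

Total series resistance ΣR = 63.3 + 6.53 + 1.84 = 71.67 MΩ.
By the voltage-divider rule, V = 19.3 × 1.840/71.67 = 0.4955 V.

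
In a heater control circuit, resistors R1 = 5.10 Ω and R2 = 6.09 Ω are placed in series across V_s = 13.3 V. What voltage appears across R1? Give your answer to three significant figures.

V ≈ 6.06 V

ΣR = 5.10 + 6.09 = 11.19 Ω.
By the voltage-divider rule, V = 13.3 × 5.100/11.19 = 6.062 V.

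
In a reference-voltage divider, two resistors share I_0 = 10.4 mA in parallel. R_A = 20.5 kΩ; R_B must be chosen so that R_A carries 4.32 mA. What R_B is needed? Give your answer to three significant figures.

In a two-way split, I_A/I_0 = R_B/(R_A + R_B).
With f = 0.4154, R_B = R_A · f/(1−f) = 20.5 × 0.7105 = 14.57 kΩ.

R_B ≈ 14.6 kΩ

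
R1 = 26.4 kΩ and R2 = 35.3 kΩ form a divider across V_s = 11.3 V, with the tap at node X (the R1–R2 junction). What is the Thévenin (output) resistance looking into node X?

R_th ≈ 15.1 kΩ

With V_s suppressed (replaced by a short), R_th = R1 ‖ R2 = (26.40 × 35.3)/(26.40 + 35.3) = 15.10 kΩ.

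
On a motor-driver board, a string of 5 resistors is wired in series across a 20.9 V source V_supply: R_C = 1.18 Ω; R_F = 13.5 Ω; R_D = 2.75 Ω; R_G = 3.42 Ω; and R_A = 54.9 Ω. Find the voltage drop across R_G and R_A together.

ΣR = 1.18 + 13.5 + 2.75 + 3.42 + 54.9 = 75.75 Ω.
R_{R_G..R_A} = 3.42 + 54.9 = 58.32 Ω.
By the voltage-divider rule, V = 20.9 × 58.32/75.75 = 16.09 V.

V ≈ 16.1 V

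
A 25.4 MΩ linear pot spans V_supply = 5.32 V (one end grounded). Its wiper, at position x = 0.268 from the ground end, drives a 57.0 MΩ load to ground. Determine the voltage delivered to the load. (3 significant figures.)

V_out ≈ 1.31 V

The pot divides into 18.59 MΩ above the wiper and 6.807 MΩ below.
(x·R_p) ‖ R_L = 6.081 MΩ.
Then V_out = V_supply · 6.081/(18.59 + 6.081) = 1.311 V.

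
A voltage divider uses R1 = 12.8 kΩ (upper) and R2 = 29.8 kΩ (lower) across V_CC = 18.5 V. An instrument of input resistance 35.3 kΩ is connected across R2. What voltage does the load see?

V_out ≈ 10.3 V

The load sits in parallel with R2, giving an effective lower resistance R2' = R2·R_L/(R2+R_L) = 16.16 kΩ.
Then V_out = V_CC · R2'/(R1 + R2') = 18.5 × 16.16/28.96 = 10.32 V.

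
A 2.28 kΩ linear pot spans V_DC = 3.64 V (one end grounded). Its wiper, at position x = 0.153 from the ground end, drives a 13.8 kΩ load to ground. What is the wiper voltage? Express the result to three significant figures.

Lower segment x·R_p = 0.3488 kΩ; upper segment (1−x)·R_p = 1.931 kΩ.
Lower segment in parallel with the load: 0.3488 ‖ 13.8 = 0.3402 kΩ.
Then V_out = V_DC · 0.3402/(1.931 + 0.3402) = 0.5452 V.
(Unloaded: V_out = x·V_DC = 0.557 V.)

V_out ≈ 0.545 V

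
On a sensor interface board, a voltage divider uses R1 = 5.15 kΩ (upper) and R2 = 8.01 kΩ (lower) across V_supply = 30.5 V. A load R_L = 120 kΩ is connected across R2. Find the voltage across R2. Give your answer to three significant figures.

R2 ‖ R_L = (8.01 × 120)/(8.01 + 120) = 7.509 kΩ.
Now apply the divider: V_out = 30.5 × 0.5932 = 18.09 V.

V_out ≈ 18.1 V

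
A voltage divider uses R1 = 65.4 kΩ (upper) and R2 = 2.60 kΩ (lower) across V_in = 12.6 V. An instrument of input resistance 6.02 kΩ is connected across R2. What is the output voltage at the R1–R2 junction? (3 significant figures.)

V_out ≈ 0.340 V

First combine the lower leg with the load: R2 ‖ R_L = 1.816 kΩ.
Voltage divider with the loaded lower leg: V_out = 12.6 × 1.816/(65.4 + 1.816) = 12.6 × 0.02701 = 0.3404 V.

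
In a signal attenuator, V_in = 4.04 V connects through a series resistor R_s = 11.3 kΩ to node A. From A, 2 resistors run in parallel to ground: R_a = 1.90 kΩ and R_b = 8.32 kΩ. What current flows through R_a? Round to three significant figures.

Equivalent of the parallel group: R_p = 1.547 kΩ.
V_A = 4.04 × 1.547/12.85 = 0.4864 V.
Branch current I = V_A/R_a = 0.4864/1.90 = 0.2560 mA.

I ≈ 0.256 mA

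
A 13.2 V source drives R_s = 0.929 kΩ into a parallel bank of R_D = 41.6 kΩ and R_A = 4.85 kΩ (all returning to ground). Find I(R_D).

I ≈ 0.261 mA

Equivalent of the parallel group: R_p = 4.344 kΩ.
V_A = 13.2 × 4.344/5.273 = 10.87 V.
Branch current I = V_A/R_D = 10.87/41.6 = 0.2614 mA.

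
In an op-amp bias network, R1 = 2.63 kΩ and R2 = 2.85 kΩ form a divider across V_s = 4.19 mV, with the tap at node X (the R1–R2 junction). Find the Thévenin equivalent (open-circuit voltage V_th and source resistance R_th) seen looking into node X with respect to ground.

V_th ≈ 2.18 mV, R_th ≈ 1.37 kΩ

Open-circuit (no load on X): V_th = V_s · R2/(R1 + R2) = 4.19 × 2.85/(2.630 + 2.85) = 2.179 mV.
With V_s suppressed (replaced by a short), R_th = R1 ‖ R2 = (2.630 × 2.85)/(2.630 + 2.85) = 1.368 kΩ.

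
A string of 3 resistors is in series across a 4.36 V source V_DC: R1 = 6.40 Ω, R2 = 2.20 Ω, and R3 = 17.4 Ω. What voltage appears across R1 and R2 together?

Total series resistance ΣR = 6.40 + 2.20 + 17.4 = 26.00 Ω.
R_{R1..R2} = 6.40 + 2.20 = 8.600 Ω.
By the voltage-divider rule, V = 4.36 × 8.600/26.00 = 1.442 V.

V ≈ 1.44 V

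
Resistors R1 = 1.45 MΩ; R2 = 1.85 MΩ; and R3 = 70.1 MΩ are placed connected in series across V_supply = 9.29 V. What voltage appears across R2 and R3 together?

V ≈ 9.11 V

ΣR = 1.45 + 1.85 + 70.1 = 73.40 MΩ.
R_{R2..R3} = 1.85 + 70.1 = 71.95 MΩ.
V = V_supply · R/ΣR = 9.29 × 0.9802 = 9.106 V.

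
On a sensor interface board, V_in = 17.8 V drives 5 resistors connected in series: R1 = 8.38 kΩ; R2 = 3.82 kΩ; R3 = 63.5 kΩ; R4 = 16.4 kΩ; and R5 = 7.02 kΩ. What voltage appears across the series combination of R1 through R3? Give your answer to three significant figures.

V ≈ 13.6 V

Series total: ΣR = 8.38 + 3.82 + 63.5 + 16.4 + 7.02 = 99.12 kΩ.
R_{R1..R3} = 8.38 + 3.82 + 63.5 = 75.70 kΩ.
By the voltage-divider rule, V = 17.8 × 75.70/99.12 = 13.59 V.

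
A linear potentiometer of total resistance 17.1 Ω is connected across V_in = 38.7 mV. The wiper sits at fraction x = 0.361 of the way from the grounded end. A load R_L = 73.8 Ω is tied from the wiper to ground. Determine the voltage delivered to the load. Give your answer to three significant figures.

V_out ≈ 13.3 mV

Split the track: R_lower = x·R_p = 6.173 Ω, R_upper = (1−x)·R_p = 10.93 Ω.
(x·R_p) ‖ R_L = 5.697 Ω.
Then V_out = V_in · 5.697/(10.93 + 5.697) = 13.26 mV.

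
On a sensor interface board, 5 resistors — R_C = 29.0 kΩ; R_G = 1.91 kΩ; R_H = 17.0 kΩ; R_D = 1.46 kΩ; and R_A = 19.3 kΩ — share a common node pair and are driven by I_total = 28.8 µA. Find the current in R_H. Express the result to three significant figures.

I ≈ 1.25 µA

Conductances: ΣG = 1/29.0 + 1/1.91 + 1/17.0 + 1/1.46 + 1/19.3 = 1.354 (1/kΩ).
Current divider: I(R_H) = I_total · G_k/ΣG = 28.8 × (0.05882/1.354) = 28.8 × 0.04346 = 1.252 µA.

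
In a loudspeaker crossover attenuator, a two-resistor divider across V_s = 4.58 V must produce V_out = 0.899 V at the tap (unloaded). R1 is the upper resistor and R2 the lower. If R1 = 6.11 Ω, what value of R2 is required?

The divider ratio is R2/(R1+R2) = 0.899/4.58 = 0.1963.
So R2 = R1 · V_out/(V_s − V_out) = 6.11 × 0.899/(4.58 − 0.899) = 6.11 × 0.2442 = 1.492 Ω.

R2 ≈ 1.49 Ω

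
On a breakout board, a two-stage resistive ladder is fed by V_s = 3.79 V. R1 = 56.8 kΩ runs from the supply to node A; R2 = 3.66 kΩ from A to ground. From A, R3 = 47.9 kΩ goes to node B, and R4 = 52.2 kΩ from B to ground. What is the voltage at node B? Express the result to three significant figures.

Node A sees R2 in parallel with the series input of stage 2, R3 + R4 = 100.1 kΩ.
Effective lower resistance at A: R2 ‖ 100.1 = 3.531 kΩ.
V_A = 3.79 × 3.531/(56.8 + 3.531) = 0.2218 V.
Then the unloaded second divider: V_B = V_A × R4/(R3+R4) = 0.2218 × 0.5215 = 0.1157 V.

V_B ≈ 0.116 V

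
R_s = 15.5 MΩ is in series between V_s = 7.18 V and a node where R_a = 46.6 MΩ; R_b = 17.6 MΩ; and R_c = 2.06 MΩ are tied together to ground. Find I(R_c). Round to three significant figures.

Equivalent of the parallel group: R_p = 1.774 MΩ.
V_A = 7.18 × 1.774/17.27 = 0.7374 V.
Branch current I = V_A/R_c = 0.7374/2.06 = 0.3579 µA.

I ≈ 0.358 µA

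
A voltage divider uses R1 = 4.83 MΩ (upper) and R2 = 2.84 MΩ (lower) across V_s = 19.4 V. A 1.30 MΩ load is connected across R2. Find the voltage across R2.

V_out ≈ 3.02 V

First combine the lower leg with the load: R2 ‖ R_L = 0.8918 MΩ.
Then V_out = V_s · R2'/(R1 + R2') = 19.4 × 0.8918/5.722 = 3.024 V.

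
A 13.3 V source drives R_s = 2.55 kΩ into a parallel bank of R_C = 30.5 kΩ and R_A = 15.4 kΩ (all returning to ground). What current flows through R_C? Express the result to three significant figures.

Combine the parallel branches: R_p = (1/30.5 + 1/15.4)⁻¹ = 10.23 kΩ.
V_A by voltage divider: V_A = 13.3 × 10.23/(2.55 + 10.23) = 10.65 V.
I(R_C) = V_A / R_C = 10.65/30.5 = 0.3491 mA.

I ≈ 0.349 mA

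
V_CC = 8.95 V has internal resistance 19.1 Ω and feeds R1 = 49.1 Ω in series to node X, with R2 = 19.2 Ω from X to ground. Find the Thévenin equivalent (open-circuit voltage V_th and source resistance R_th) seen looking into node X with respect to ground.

R1' = 19.1 + 49.1 = 68.20 Ω (source resistance + R1).
V_th is the unloaded tap voltage: V_CC · R2/(R1'+R2) = 8.95 × 0.2197 = 1.966 V.
Zeroing V_CC shorts the top of R1' to ground, so R_th = R1' ‖ R2 = 14.98 Ω.

V_th ≈ 1.97 V, R_th ≈ 15.0 Ω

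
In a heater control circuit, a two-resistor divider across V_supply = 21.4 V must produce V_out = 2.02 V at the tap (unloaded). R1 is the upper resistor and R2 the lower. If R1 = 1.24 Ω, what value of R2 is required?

R2 ≈ 0.129 Ω

Required fraction k = V_out/V_supply = 0.09439.
So R2 = R1 · V_out/(V_supply − V_out) = 1.24 × 2.02/(21.4 − 2.02) = 1.24 × 0.1042 = 0.1292 Ω.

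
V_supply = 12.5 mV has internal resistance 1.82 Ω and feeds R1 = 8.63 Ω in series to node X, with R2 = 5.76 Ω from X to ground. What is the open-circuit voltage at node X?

V_th ≈ 4.44 mV

R1' = 1.82 + 8.63 = 10.45 Ω (source resistance + R1).
Open-circuit (no load on X): V_th = V_supply · R2/(R1' + R2) = 12.5 × 5.76/(10.45 + 5.76) = 4.442 mV.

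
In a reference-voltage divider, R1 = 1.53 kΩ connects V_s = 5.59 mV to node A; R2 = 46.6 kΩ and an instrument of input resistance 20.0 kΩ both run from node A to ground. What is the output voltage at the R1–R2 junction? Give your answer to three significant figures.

V_out ≈ 5.04 mV

R2 ‖ R_L = (46.6 × 20.0)/(46.6 + 20.0) = 13.99 kΩ.
Then V_out = V_s · R2'/(R1 + R2') = 5.59 × 13.99/15.52 = 5.039 mV.
(Unloaded it would be 5.41 mV; the load pulls it down.)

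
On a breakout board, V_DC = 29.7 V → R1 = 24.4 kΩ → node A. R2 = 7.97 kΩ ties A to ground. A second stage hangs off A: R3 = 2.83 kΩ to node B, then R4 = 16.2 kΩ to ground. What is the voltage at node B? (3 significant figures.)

Looking into the second stage from A: R3 + R4 = 19.03 kΩ appears in parallel with R2.
Effective lower resistance at A: R2 ‖ 19.03 = 5.617 kΩ.
V_A = 29.7 × 5.617/(24.4 + 5.617) = 5.558 V.
V_B = V_A × 0.8513 = 4.731 V.

V_B ≈ 4.73 V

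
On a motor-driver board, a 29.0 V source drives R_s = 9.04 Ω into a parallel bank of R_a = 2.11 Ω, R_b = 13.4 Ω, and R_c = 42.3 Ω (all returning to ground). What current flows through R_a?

Parallel bank: R_p = 1/(1/2.11 + 1/13.4 + 1/42.3) = 1.748 Ω.
V_A by voltage divider: V_A = 29.0 × 1.748/(9.04 + 1.748) = 4.698 V.
I(R_a) = V_A / R_a = 4.698/2.11 = 2.227 A.

I ≈ 2.23 A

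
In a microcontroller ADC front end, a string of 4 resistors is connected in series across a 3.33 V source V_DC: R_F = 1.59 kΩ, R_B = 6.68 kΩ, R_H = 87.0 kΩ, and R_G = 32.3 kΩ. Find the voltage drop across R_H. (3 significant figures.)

V ≈ 2.27 V

ΣR = 1.59 + 6.68 + 87.0 + 32.3 = 127.6 kΩ.
V = V_DC · R/ΣR = 3.33 × 0.6820 = 2.271 V.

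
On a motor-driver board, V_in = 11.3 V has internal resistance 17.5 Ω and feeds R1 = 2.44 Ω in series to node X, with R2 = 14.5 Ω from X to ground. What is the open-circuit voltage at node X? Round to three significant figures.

V_th ≈ 4.76 V

R1' = 17.5 + 2.44 = 19.94 Ω (source resistance + R1).
With X open, the divider is unloaded: V_th = 11.3 × 14.5/34.44 = 4.758 V.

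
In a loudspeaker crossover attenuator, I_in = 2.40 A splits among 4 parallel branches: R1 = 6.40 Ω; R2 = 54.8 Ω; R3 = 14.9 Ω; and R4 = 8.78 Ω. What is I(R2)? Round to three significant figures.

Total conductance ΣG = 1/6.40 + 1/54.8 + 1/14.9 + 1/8.78 = 0.3555 (units of 1/Ω).
Current divider: I(R2) = I_in · G_k/ΣG = 2.40 × (0.01825/0.3555) = 2.40 × 0.05133 = 0.1232 A.

I ≈ 0.123 A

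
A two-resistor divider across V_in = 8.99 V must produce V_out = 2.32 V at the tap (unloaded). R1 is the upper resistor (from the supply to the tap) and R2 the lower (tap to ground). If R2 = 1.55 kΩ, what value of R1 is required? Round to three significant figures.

The divider ratio is R2/(R1+R2) = 2.32/8.99 = 0.2581.
Rearranging, R1 = R2·(1−k)/k = 1.55 × 2.875 = 4.456 kΩ.

R1 ≈ 4.46 kΩ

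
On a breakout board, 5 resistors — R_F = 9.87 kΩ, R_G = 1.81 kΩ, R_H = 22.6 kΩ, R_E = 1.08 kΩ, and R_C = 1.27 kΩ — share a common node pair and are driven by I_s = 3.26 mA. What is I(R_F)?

I ≈ 0.137 mA

Total conductance ΣG = 1/9.87 + 1/1.81 + 1/22.6 + 1/1.08 + 1/1.27 = 2.411 (units of 1/kΩ).
By the current-divider rule, I = I_s · G_k/ΣG = 3.26 × 0.04202 = 0.1370 mA.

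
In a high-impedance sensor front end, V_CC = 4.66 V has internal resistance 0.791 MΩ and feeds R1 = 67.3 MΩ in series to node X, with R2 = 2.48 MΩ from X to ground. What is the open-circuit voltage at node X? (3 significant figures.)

R1' = 0.791 + 67.3 = 68.09 MΩ (source resistance + R1).
V_th is the unloaded tap voltage: V_CC · R2/(R1'+R2) = 4.66 × 0.03514 = 0.1638 V.

V_th ≈ 0.164 V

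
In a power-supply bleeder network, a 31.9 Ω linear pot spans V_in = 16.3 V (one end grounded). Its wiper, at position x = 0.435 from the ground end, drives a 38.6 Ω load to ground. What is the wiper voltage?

Split the track: R_lower = x·R_p = 13.88 Ω, R_upper = (1−x)·R_p = 18.02 Ω.
Lower segment in parallel with the load: 13.88 ‖ 38.6 = 10.21 Ω.
V_out = 16.3 × 10.21/(18.02 + 10.21) = 5.893 V.
(Unloaded: V_out = x·V_in = 7.09 V.)

V_out ≈ 5.89 V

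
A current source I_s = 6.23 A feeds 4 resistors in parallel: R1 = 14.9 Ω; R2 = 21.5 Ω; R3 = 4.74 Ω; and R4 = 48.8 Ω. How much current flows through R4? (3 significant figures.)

I ≈ 0.370 A

ΣG = 1/14.9 + 1/21.5 + 1/4.74 + 1/48.8 = 0.3451.
Current divider: I(R4) = I_s · G_k/ΣG = 6.23 × (0.02049/0.3451) = 6.23 × 0.05938 = 0.3699 A.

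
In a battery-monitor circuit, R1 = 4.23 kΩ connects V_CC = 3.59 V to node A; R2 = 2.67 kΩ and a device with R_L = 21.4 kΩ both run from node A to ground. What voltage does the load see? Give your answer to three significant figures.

V_out ≈ 1.29 V

First combine the lower leg with the load: R2 ‖ R_L = 2.374 kΩ.
Then V_out = V_CC · R2'/(R1 + R2') = 3.59 × 2.374/6.604 = 1.290 V.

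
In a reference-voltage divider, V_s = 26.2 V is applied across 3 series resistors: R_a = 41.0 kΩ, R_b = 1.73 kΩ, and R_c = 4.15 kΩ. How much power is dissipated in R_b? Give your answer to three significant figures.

P ≈ 0.540 mW

The common current is I = 26.2/46.88 = 0.5589 mA.
V(R_b) = I·R = 0.9669 V; P = V·I = 0.9669 × 0.5589 = 0.5403 mW.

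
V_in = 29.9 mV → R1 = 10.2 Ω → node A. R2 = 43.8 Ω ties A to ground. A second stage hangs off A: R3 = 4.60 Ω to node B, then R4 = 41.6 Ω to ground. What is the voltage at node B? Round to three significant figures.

Node A sees R2 in parallel with the series input of stage 2, R3 + R4 = 46.20 Ω.
R2 ‖ (R3+R4) = 22.48 Ω.
First divider: V_A = V_in · 22.48/(10.2 + 22.48) = 20.57 mV.
V_B = V_A × 0.9004 = 18.52 mV.

V_B ≈ 18.5 mV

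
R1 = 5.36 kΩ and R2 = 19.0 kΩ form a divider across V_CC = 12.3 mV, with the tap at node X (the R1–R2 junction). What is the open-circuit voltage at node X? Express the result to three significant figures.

Open-circuit (no load on X): V_th = V_CC · R2/(R1 + R2) = 12.3 × 19.0/(5.360 + 19.0) = 9.594 mV.

V_th ≈ 9.59 mV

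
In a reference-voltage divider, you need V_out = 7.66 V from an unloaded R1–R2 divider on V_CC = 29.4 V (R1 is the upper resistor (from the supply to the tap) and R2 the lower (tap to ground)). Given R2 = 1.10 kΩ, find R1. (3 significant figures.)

R1 ≈ 3.12 kΩ

Required fraction k = V_out/V_CC = 0.2605.
So R1 = R2 · (V_CC/V_out − 1) = 1.10 × (29.4/7.66 − 1) = 1.10 × 2.838 = 3.122 kΩ.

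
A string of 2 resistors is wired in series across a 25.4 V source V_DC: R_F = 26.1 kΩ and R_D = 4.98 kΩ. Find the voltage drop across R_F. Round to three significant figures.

ΣR = 26.1 + 4.98 = 31.08 kΩ.
By the voltage-divider rule, V = 25.4 × 26.10/31.08 = 21.33 V.

V ≈ 21.3 V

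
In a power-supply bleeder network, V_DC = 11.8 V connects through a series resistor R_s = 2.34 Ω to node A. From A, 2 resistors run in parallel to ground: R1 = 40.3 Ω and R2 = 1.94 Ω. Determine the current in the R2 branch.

I ≈ 2.69 A

Equivalent of the parallel group: R_p = 1.851 Ω.
Node voltage V_A = V_DC · R_p/(R_s + R_p) = 11.8 × 0.4416 = 5.211 V.
I(R2) = V_A / R2 = 5.211/1.94 = 2.686 A.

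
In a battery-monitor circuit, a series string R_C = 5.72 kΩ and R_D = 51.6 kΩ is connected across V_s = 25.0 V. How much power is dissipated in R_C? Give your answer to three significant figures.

The common current is I = 25.0/57.32 = 0.4361 mA.
P(R_C) = I²·R_C = (0.4361)² × 5.72 = 1.088 mW.

P ≈ 1.09 mW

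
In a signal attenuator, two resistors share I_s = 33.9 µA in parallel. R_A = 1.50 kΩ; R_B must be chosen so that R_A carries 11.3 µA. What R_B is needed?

R_B ≈ 0.750 kΩ

The fraction through R_A equals R_B/(R_A+R_B).
With f = 0.3333, R_B = R_A · f/(1−f) = 1.50 × 0.5000 = 0.7500 kΩ.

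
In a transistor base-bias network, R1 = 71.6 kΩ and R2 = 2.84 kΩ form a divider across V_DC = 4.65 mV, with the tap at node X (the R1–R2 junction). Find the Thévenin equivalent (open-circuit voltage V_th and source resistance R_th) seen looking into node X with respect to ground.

V_th is the unloaded tap voltage: V_DC · R2/(R1+R2) = 4.65 × 0.03815 = 0.1774 mV.
With V_DC suppressed (replaced by a short), R_th = R1 ‖ R2 = (71.60 × 2.84)/(71.60 + 2.84) = 2.732 kΩ.

V_th ≈ 0.177 mV, R_th ≈ 2.73 kΩ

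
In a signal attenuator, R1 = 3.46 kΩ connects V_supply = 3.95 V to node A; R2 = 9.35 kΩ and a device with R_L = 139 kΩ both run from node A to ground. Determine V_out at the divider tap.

The load sits in parallel with R2, giving an effective lower resistance R2' = R2·R_L/(R2+R_L) = 8.761 kΩ.
Then V_out = V_supply · R2'/(R1 + R2') = 3.95 × 8.761/12.22 = 2.832 V.

V_out ≈ 2.83 V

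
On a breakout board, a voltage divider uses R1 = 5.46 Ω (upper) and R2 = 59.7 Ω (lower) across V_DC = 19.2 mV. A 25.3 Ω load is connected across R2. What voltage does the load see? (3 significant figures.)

V_out ≈ 14.7 mV

First combine the lower leg with the load: R2 ‖ R_L = 17.77 Ω.
Then V_out = V_DC · R2'/(R1 + R2') = 19.2 × 17.77/23.23 = 14.69 mV.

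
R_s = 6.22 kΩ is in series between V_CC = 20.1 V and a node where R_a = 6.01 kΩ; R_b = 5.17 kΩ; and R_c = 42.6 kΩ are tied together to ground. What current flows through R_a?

I ≈ 0.988 mA

Equivalent of the parallel group: R_p = 2.609 kΩ.
V_A = 20.1 × 2.609/8.829 = 5.940 V.
Branch current I = V_A/R_a = 5.940/6.01 = 0.9883 mA.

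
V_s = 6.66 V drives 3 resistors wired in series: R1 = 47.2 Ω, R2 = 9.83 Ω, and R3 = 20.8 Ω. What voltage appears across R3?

ΣR = 47.2 + 9.83 + 20.8 = 77.83 Ω.
V = V_s · R/ΣR = 6.66 × 0.2672 = 1.780 V.

V ≈ 1.78 V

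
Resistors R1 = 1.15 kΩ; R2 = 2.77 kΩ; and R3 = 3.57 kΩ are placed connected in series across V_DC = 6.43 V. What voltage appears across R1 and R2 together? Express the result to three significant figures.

Total series resistance ΣR = 1.15 + 2.77 + 3.57 = 7.490 kΩ.
R_{R1..R2} = 1.15 + 2.77 = 3.920 kΩ.
Voltage divider: V = V_DC · (3.920 / 7.490) = 6.43 × 0.5234 = 3.365 V.

V ≈ 3.37 V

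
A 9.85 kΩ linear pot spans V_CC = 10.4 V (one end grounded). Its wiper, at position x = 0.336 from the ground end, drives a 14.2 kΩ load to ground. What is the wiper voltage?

V_out ≈ 3.03 V

The pot divides into 6.540 kΩ above the wiper and 3.310 kΩ below.
R_L loads the lower segment: effective lower R = 2.684 kΩ.
Loaded-divider output: V_out = 10.4 × 0.2910 = 3.026 V.
(Unloaded: V_out = x·V_CC = 3.49 V.)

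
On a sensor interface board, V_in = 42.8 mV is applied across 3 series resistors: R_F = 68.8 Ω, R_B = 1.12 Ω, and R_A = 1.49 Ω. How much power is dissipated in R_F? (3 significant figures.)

P ≈ 24.7 µW

ΣR = 71.41 Ω → I = 42.8/71.41 = 0.5994 mA.
P = I²R = 0.3592 × 68.8 = 24.71 µW.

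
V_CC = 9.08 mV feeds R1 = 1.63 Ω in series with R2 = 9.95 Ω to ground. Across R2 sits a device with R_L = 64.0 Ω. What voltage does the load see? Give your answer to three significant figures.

V_out ≈ 7.63 mV

First combine the lower leg with the load: R2 ‖ R_L = 8.611 Ω.
Voltage divider with the loaded lower leg: V_out = 9.08 × 8.611/(1.63 + 8.611) = 9.08 × 0.8408 = 7.635 mV.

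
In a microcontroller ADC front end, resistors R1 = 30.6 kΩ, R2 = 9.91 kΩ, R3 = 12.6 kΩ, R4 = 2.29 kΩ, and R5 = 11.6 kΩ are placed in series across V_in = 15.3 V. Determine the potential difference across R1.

V ≈ 6.99 V

Total series resistance ΣR = 30.6 + 9.91 + 12.6 + 2.29 + 11.6 = 67.00 kΩ.
V = V_in · R/ΣR = 15.3 × 0.4567 = 6.988 V.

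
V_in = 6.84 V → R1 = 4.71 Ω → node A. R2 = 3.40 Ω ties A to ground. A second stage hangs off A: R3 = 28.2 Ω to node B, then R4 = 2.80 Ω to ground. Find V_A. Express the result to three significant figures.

Looking into the second stage from A: R3 + R4 = 31.00 Ω appears in parallel with R2.
R2 ‖ (R3+R4) = 3.064 Ω.
So V_A = 6.84 × 0.3941 = 2.696 V.

V_A ≈ 2.70 V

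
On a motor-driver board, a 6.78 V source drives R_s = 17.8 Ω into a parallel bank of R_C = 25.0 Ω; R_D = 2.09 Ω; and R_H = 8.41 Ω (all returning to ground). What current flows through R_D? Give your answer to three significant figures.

I ≈ 0.263 A

Combine the parallel branches: R_p = (1/25.0 + 1/2.09 + 1/8.41)⁻¹ = 1.569 Ω.
V_A by voltage divider: V_A = 6.78 × 1.569/(17.8 + 1.569) = 0.5492 V.
Branch current I = V_A/R_D = 0.5492/2.09 = 0.2628 A.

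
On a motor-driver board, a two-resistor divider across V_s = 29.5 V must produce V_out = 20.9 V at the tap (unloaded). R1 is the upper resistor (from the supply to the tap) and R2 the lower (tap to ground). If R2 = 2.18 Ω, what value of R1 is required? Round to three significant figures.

V_out/V_s = R2/(R1+R2) = 0.7085.
So R1 = R2 · (V_s/V_out − 1) = 2.18 × (29.5/20.9 − 1) = 2.18 × 0.4115 = 0.8970 Ω.

R1 ≈ 0.897 Ω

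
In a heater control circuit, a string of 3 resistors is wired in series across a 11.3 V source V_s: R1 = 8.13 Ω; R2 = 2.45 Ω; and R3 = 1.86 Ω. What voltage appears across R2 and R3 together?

V ≈ 3.92 V

Series total: ΣR = 8.13 + 2.45 + 1.86 = 12.44 Ω.
R_{R2..R3} = 2.45 + 1.86 = 4.310 Ω.
By the voltage-divider rule, V = 11.3 × 4.310/12.44 = 3.915 V.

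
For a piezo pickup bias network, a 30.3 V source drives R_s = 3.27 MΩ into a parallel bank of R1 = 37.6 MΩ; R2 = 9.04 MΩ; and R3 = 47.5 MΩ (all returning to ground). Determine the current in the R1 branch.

I ≈ 0.531 µA

Combine the parallel branches: R_p = (1/37.6 + 1/9.04 + 1/47.5)⁻¹ = 6.318 MΩ.
V_A by voltage divider: V_A = 30.3 × 6.318/(3.27 + 6.318) = 19.97 V.
Branch current I = V_A/R1 = 19.97/37.6 = 0.5310 µA.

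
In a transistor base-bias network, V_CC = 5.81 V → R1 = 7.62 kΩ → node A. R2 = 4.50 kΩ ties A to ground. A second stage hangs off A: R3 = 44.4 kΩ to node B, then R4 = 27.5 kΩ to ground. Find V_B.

Node A sees R2 in parallel with the series input of stage 2, R3 + R4 = 71.90 kΩ.
Effective lower resistance at A: R2 ‖ 71.90 = 4.235 kΩ.
V_A = 5.81 × 4.235/(7.62 + 4.235) = 2.076 V.
Stage 2 is unloaded, so V_B = V_A · R4/(R3+R4) = 2.076 × 27.5/71.90 = 0.7938 V.

V_B ≈ 0.794 V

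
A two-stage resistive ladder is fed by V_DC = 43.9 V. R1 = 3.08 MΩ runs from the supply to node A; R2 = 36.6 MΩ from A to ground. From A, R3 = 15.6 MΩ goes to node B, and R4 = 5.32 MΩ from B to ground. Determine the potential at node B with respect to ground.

V_B ≈ 9.07 V

Looking into the second stage from A: R3 + R4 = 20.92 MΩ appears in parallel with R2.
Effective lower resistance at A: R2 ‖ 20.92 = 13.31 MΩ.
V_A = 43.9 × 13.31/(3.08 + 13.31) = 35.65 V.
V_B = V_A × 0.2543 = 9.066 V.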